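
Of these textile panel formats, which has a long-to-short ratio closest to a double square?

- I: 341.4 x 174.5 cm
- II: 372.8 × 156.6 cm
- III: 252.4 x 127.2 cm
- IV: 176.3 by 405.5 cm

Target 2:1 ≈ 2.000.
I: 1.956 (Δ0.044)  II: 2.381 (Δ0.381)  III: 1.984 (Δ0.016)  IV: 2.300 (Δ0.300)

III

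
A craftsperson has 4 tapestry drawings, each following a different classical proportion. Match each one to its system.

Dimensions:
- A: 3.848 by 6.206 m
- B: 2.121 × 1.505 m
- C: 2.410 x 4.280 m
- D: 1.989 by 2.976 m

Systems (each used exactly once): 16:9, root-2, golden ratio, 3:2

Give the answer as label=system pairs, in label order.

Ratios: A ≈ 1.613; B ≈ 1.409; C ≈ 1.776; D ≈ 1.496.
Targets: 16:9 ≈ 1.778; root-2 ≈ 1.414; golden ratio ≈ 1.618; 3:2 ≈ 1.500.

A=golden ratio, B=root-2, C=16:9, D=3:2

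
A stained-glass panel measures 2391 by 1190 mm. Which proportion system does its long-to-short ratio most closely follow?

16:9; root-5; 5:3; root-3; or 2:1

2391/1190 ≈ 2.009. Nearest candidates are 2:1 (2.000, off by 0.009) and root-5 (2.236, off by 0.227).

2:1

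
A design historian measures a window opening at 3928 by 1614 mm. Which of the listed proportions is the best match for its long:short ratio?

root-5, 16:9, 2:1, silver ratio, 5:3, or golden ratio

Ratio = 3928 / 1614 ≈ 2.434.
Distances: root-5 2.236 (Δ 0.198); 16:9 1.778 (Δ 0.656); 2:1 2.000 (Δ 0.434); silver ratio 2.414 (Δ 0.020); 5:3 1.667 (Δ 0.767); golden ratio 1.618 (Δ 0.816).

silver ratio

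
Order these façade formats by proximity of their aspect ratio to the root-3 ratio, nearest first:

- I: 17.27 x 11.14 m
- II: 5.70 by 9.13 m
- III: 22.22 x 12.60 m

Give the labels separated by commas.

III, II, I

I: 17.27/11.14 ≈ 1.550 → |1.550 − 1.732| = 0.182
II: 9.13/5.70 ≈ 1.602 → |1.602 − 1.732| = 0.130
III: 22.22/12.60 ≈ 1.763 → |1.763 − 1.732| = 0.031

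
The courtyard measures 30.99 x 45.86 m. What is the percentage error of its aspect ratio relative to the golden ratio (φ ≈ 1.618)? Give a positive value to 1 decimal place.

8.5%

Ratio = 45.86 / 30.99 ≈ 1.4798.
Ideal golden ratio ≈ 1.6180. |1.4798 − 1.6180| / 1.6180 ≈ 8.54% → 8.5%.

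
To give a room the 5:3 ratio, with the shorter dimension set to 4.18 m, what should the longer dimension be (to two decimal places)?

6.97 m

5:3 ≈ 1.66667.
Longer side = 4.18 × 1.66667 ≈ 6.9667 → 6.97 m.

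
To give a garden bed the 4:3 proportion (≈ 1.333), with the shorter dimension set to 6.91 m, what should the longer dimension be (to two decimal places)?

9.21 m

4:3 ≈ 1.33333.
Longer side = 6.91 × 1.33333 ≈ 9.2133 → 9.21 m.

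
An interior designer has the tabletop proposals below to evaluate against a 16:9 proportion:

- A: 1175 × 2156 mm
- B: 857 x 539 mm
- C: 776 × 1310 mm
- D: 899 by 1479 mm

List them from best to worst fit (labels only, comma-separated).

A: 2156/1175 ≈ 1.835 → |1.835 − 1.778| = 0.057
B: 857/539 ≈ 1.590 → |1.590 − 1.778| = 0.188
C: 1310/776 ≈ 1.688 → |1.688 − 1.778| = 0.090
D: 1479/899 ≈ 1.645 → |1.645 − 1.778| = 0.133

A, C, D, B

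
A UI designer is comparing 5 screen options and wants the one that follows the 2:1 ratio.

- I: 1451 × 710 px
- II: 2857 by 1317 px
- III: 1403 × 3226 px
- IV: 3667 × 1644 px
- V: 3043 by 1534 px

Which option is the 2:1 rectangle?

V

Ratios (long/short): I ≈ 2.044; II ≈ 2.169; III ≈ 2.299; IV ≈ 2.231; V ≈ 1.984.
2:1 ≈ 2.000; option V is nearest (Δ 0.016).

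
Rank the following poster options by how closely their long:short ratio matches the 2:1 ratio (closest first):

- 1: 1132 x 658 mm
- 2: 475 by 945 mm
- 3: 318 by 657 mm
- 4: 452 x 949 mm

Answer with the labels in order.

2, 3, 4, 1

1: 1132/658 ≈ 1.720 → |1.720 − 2.000| = 0.280
2: 945/475 ≈ 1.989 → |1.989 − 2.000| = 0.011
3: 657/318 ≈ 2.066 → |2.066 − 2.000| = 0.066
4: 949/452 ≈ 2.100 → |2.100 − 2.000| = 0.100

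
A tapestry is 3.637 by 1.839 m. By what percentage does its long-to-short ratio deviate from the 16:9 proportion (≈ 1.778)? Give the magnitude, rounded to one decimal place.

Ratio = 3.637 / 1.839 ≈ 1.9777.
Ideal 16:9 ≈ 1.7778. |1.9777 − 1.7778| / 1.7778 ≈ 11.24% → 11.2%.

11.2%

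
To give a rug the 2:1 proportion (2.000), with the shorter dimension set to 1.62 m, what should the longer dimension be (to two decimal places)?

2:1 = 2.00000.
Longer side = 1.62 × 2.00000 ≈ 3.2400 → 3.24 m.

3.24 m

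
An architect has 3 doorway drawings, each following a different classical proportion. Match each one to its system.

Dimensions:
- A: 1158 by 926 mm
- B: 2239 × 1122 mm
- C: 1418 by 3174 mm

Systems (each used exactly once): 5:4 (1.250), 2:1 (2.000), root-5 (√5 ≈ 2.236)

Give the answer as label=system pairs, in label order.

Ratios: A ≈ 1.251; B ≈ 1.996; C ≈ 2.238.
Targets: 5:4 ≈ 1.250; 2:1 ≈ 2.000; root-5 ≈ 2.236.

A=5:4, B=2:1, C=root-5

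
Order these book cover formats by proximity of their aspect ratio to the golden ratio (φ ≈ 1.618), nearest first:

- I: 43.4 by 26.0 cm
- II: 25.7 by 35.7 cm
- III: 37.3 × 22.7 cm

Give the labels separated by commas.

III, I, II

Ratios: I = 43.4 / 26.0 ≈ 1.669; II = 35.7 / 25.7 ≈ 1.389; III = 37.3 / 22.7 ≈ 1.643.
|Δ from 1.618|: I 0.051; II 0.229; III 0.025.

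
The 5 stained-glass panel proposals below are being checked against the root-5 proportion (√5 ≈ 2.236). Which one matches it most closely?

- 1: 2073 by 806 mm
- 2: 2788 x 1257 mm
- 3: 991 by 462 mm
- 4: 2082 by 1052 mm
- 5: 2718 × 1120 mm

Target root-5 ≈ 2.236.
1: 2.572 (Δ0.336)  2: 2.218 (Δ0.018)  3: 2.145 (Δ0.091)  4: 1.979 (Δ0.257)  5: 2.427 (Δ0.191)

2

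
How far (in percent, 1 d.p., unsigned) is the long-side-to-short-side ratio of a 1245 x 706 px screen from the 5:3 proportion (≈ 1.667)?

5.8%

Ratio = 1245 / 706 ≈ 1.7635.
Ideal 5:3 ≈ 1.6667. |1.7635 − 1.6667| / 1.6667 ≈ 5.81% → 5.8%.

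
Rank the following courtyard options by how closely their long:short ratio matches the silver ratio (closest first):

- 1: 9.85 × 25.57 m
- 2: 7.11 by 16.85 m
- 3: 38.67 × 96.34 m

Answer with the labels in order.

1: 25.57/9.85 ≈ 2.596 → |2.596 − 2.414| = 0.182
2: 16.85/7.11 ≈ 2.370 → |2.370 − 2.414| = 0.044
3: 96.34/38.67 ≈ 2.491 → |2.491 − 2.414| = 0.077

2, 3, 1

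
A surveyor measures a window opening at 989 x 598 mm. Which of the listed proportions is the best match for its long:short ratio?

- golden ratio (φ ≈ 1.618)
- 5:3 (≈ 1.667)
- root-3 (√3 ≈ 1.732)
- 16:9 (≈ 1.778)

5:3

Ratio = 989 / 598 ≈ 1.654.
Distances: golden ratio 1.618 (Δ 0.036); 5:3 1.667 (Δ 0.013); root-3 1.732 (Δ 0.078); 16:9 1.778 (Δ 0.124).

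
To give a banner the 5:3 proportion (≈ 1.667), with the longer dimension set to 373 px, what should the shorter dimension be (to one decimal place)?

223.8 px

5:3 ≈ 1.66667.
Shorter side = 373 ÷ 1.66667 ≈ 223.800 → 223.8 px.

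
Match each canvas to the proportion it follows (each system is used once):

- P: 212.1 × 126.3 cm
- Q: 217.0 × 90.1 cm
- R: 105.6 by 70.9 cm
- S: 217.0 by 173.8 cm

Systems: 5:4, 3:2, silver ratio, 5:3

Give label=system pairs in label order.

P=5:3, Q=silver ratio, R=3:2, S=5:4

Ratios: P ≈ 1.679; Q ≈ 2.408; R ≈ 1.489; S ≈ 1.249.
Targets: 5:4 ≈ 1.250; 3:2 ≈ 1.500; silver ratio ≈ 2.414; 5:3 ≈ 1.667.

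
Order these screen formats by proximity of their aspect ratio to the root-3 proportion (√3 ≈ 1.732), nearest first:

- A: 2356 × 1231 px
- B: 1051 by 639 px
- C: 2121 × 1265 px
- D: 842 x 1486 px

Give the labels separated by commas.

Ratios: A = 2356 / 1231 ≈ 1.914; B = 1051 / 639 ≈ 1.645; C = 2121 / 1265 ≈ 1.677; D = 1486 / 842 ≈ 1.765.
|Δ from 1.732|: A 0.182; B 0.087; C 0.055; D 0.033.

D, C, B, A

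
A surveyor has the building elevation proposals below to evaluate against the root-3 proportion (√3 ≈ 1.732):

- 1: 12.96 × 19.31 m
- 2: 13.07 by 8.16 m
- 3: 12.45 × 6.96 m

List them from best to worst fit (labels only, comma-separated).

1: 19.31/12.96 ≈ 1.490 → |1.490 − 1.732| = 0.242
2: 13.07/8.16 ≈ 1.602 → |1.602 − 1.732| = 0.130
3: 12.45/6.96 ≈ 1.789 → |1.789 − 1.732| = 0.057

3, 2, 1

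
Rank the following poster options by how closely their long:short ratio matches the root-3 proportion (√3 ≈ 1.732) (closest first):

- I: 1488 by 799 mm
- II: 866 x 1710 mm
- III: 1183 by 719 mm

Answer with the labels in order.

III, I, II

I: 1488/799 ≈ 1.862 → |1.862 − 1.732| = 0.130
II: 1710/866 ≈ 1.975 → |1.975 − 1.732| = 0.243
III: 1183/719 ≈ 1.645 → |1.645 − 1.732| = 0.087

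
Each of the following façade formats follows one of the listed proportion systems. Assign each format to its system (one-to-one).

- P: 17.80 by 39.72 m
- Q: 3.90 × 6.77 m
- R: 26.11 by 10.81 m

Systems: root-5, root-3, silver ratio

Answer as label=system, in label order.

Ratios: P ≈ 2.231; Q ≈ 1.736; R ≈ 2.415.
Targets: root-5 ≈ 2.236; root-3 ≈ 1.732; silver ratio ≈ 2.414.

P=root-5, Q=root-3, R=silver ratio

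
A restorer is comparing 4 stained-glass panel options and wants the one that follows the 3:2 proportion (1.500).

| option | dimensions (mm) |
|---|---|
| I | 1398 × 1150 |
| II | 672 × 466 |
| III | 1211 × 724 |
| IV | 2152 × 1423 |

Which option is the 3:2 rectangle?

IV

Target 3:2 ≈ 1.500.
I: 1.216 (Δ0.284)  II: 1.442 (Δ0.058)  III: 1.673 (Δ0.173)  IV: 1.512 (Δ0.012)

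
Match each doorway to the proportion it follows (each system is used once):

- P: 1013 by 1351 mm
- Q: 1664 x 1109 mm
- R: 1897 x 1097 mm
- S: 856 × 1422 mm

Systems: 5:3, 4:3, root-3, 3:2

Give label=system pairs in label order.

P=4:3, Q=3:2, R=root-3, S=5:3

Ratios: P ≈ 1.334; Q ≈ 1.500; R ≈ 1.729; S ≈ 1.661.
Targets: 5:3 ≈ 1.667; 4:3 ≈ 1.333; root-3 ≈ 1.732; 3:2 ≈ 1.500.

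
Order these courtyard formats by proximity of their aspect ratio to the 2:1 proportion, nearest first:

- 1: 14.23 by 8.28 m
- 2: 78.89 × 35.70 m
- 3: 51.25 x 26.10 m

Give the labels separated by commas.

3, 2, 1

1: 14.23/8.28 ≈ 1.719 → |1.719 − 2.000| = 0.281
2: 78.89/35.70 ≈ 2.210 → |2.210 − 2.000| = 0.210
3: 51.25/26.10 ≈ 1.964 → |1.964 − 2.000| = 0.036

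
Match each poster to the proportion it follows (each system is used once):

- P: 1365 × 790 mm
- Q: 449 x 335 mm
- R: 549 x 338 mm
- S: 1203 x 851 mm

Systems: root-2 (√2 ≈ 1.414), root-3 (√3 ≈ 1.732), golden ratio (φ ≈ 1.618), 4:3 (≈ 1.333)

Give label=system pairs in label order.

Ratios: P ≈ 1.728; Q ≈ 1.340; R ≈ 1.624; S ≈ 1.414.
Targets: root-2 ≈ 1.414; root-3 ≈ 1.732; golden ratio ≈ 1.618; 4:3 ≈ 1.333.

P=root-3, Q=4:3, R=golden ratio, S=root-2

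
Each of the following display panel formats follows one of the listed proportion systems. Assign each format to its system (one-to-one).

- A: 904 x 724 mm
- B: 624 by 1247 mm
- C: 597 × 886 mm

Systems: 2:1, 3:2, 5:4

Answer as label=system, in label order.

A=5:4, B=2:1, C=3:2

A = 904/724 ≈ 1.249 → 5:4 (1.250)
B = 1247/624 ≈ 1.998 → 2:1 (2.000)
C = 886/597 ≈ 1.484 → 3:2 (1.500)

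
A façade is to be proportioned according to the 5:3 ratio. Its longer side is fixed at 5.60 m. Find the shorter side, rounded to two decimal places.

5:3 ≈ 1.66667.
Shorter side = 5.60 ÷ 1.66667 ≈ 3.3600 → 3.36 m.

3.36 m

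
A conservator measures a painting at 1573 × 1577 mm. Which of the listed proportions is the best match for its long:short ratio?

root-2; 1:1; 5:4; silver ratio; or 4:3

Ratio = 1577 / 1573 ≈ 1.003.
Distances: root-2 1.414 (Δ 0.411); 1:1 1.000 (Δ 0.003); 5:4 1.250 (Δ 0.247); silver ratio 2.414 (Δ 1.411); 4:3 1.333 (Δ 0.330).

1:1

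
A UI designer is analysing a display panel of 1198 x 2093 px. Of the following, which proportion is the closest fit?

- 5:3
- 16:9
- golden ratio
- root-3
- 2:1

Ratio = 2093 / 1198 ≈ 1.747.
Distances: 5:3 1.667 (Δ 0.080); 16:9 1.778 (Δ 0.031); golden ratio 1.618 (Δ 0.129); root-3 1.732 (Δ 0.015); 2:1 2.000 (Δ 0.253).

root-3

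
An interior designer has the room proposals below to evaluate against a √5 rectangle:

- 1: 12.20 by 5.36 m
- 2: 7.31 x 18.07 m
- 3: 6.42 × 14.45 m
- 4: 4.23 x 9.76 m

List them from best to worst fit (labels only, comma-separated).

Ratios: 1 = 12.20 / 5.36 ≈ 2.276; 2 = 18.07 / 7.31 ≈ 2.472; 3 = 14.45 / 6.42 ≈ 2.251; 4 = 9.76 / 4.23 ≈ 2.307.
|Δ from 2.236|: 1 0.040; 2 0.236; 3 0.015; 4 0.071.

3, 1, 4, 2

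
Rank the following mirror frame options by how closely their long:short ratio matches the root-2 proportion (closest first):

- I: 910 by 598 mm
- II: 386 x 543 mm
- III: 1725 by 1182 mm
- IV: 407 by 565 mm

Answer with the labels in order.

Ratios: I = 910 / 598 ≈ 1.522; II = 543 / 386 ≈ 1.407; III = 1725 / 1182 ≈ 1.459; IV = 565 / 407 ≈ 1.388.
|Δ from 1.414|: I 0.108; II 0.007; III 0.045; IV 0.026.

II, IV, III, I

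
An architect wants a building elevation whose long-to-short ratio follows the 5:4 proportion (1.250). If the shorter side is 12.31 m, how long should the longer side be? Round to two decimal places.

15.39 m

5:4 = 1.25000.
Longer side = 12.31 × 1.25000 ≈ 15.3875 → 15.39 m.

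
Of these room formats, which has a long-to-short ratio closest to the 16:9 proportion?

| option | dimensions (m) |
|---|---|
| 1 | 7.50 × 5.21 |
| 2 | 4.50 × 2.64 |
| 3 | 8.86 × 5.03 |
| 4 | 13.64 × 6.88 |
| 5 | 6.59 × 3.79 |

3

Ratios (long/short): 1 ≈ 1.440; 2 ≈ 1.705; 3 ≈ 1.761; 4 ≈ 1.983; 5 ≈ 1.739.
16:9 ≈ 1.778; option 3 is nearest (Δ 0.017).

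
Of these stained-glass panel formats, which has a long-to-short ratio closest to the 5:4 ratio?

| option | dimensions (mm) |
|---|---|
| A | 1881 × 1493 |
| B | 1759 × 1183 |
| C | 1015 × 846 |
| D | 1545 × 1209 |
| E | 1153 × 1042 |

Ratios (long/short): A ≈ 1.260; B ≈ 1.487; C ≈ 1.200; D ≈ 1.278; E ≈ 1.107.
5:4 ≈ 1.250; option A is nearest (Δ 0.010).

A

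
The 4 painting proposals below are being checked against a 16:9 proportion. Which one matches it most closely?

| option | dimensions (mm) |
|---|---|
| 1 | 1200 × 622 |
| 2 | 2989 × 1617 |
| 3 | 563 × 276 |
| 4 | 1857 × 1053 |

4

Target 16:9 ≈ 1.778.
1: 1.929 (Δ0.151)  2: 1.848 (Δ0.070)  3: 2.040 (Δ0.262)  4: 1.764 (Δ0.014)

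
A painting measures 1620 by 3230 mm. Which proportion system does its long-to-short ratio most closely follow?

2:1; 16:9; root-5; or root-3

2:1

Ratio = 3230 / 1620 ≈ 1.994.
Distances: 2:1 2.000 (Δ 0.006); 16:9 1.778 (Δ 0.216); root-5 2.236 (Δ 0.242); root-3 1.732 (Δ 0.262).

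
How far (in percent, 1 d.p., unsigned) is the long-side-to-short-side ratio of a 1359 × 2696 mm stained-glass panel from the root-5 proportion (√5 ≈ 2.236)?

11.3%

Ratio = 2696 / 1359 ≈ 1.9838.
Ideal root-5 ≈ 2.2361. |1.9838 − 2.2361| / 2.2361 ≈ 11.28% → 11.3%.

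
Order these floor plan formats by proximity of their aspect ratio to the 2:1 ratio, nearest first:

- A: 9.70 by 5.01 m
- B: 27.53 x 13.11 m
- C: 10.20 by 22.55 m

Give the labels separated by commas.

A: 9.70/5.01 ≈ 1.936 → |1.936 − 2.000| = 0.064
B: 27.53/13.11 ≈ 2.100 → |2.100 − 2.000| = 0.100
C: 22.55/10.20 ≈ 2.211 → |2.211 − 2.000| = 0.211

A, B, C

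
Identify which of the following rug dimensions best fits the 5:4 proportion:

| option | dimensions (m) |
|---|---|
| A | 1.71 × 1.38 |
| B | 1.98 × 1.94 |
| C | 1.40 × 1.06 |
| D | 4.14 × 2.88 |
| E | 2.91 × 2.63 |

A

Target 5:4 ≈ 1.250.
A: 1.239 (Δ0.011)  B: 1.021 (Δ0.229)  C: 1.321 (Δ0.071)  D: 1.438 (Δ0.188)  E: 1.106 (Δ0.144)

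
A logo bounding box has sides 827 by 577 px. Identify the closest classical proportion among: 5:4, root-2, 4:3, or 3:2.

Ratio = 827 / 577 ≈ 1.433.
Distances: 5:4 1.250 (Δ 0.183); root-2 1.414 (Δ 0.019); 4:3 1.333 (Δ 0.100); 3:2 1.500 (Δ 0.067).

root-2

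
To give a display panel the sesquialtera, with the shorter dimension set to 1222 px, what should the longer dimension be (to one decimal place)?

1833.0 px

3:2 = 1.50000.
Longer side = 1222 × 1.50000 ≈ 1833.000 → 1833.0 px.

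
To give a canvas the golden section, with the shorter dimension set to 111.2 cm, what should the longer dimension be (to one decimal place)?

179.9 cm

golden ratio ≈ 1.61803.
Longer side = 111.2 × 1.61803 ≈ 179.925 → 179.9 cm.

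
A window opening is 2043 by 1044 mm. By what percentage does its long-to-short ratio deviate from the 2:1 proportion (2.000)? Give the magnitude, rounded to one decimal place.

Ratio = 2043 / 1044 ≈ 1.9569.
Ideal 2:1 = 2.0000. |1.9569 − 2.0000| / 2.0000 ≈ 2.15% → 2.2%.

2.2%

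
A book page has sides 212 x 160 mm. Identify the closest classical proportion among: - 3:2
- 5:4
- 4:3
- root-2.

212/160 ≈ 1.325. Nearest candidates are 4:3 (1.333, off by 0.008) and 5:4 (1.250, off by 0.075).

4:3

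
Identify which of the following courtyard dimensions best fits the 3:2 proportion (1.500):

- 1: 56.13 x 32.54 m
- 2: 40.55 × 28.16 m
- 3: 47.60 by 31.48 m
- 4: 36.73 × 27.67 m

3

Target 3:2 ≈ 1.500.
1: 1.725 (Δ0.225)  2: 1.440 (Δ0.060)  3: 1.512 (Δ0.012)  4: 1.327 (Δ0.173)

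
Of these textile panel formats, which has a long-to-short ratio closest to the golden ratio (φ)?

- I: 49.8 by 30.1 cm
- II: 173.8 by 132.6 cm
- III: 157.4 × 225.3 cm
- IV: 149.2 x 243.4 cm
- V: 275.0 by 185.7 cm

IV

Ratios (long/short): I ≈ 1.654; II ≈ 1.311; III ≈ 1.431; IV ≈ 1.631; V ≈ 1.481.
golden ratio ≈ 1.618; option IV is nearest (Δ 0.013).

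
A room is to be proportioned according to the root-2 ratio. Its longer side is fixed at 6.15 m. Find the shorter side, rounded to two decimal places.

4.35 m

root-2 ≈ 1.41421.
Shorter side = 6.15 ÷ 1.41421 ≈ 4.3487 → 4.35 m.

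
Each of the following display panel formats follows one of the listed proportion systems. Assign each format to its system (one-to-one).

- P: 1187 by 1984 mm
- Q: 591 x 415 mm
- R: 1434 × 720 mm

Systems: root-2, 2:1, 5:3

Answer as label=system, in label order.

P=5:3, Q=root-2, R=2:1

Ratios: P ≈ 1.671; Q ≈ 1.424; R ≈ 1.992.
Targets: root-2 ≈ 1.414; 2:1 ≈ 2.000; 5:3 ≈ 1.667.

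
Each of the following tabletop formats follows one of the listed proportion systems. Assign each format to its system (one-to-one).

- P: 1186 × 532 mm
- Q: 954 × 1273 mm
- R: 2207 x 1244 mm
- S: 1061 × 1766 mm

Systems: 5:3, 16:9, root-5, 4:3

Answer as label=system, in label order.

Ratios: P ≈ 2.229; Q ≈ 1.334; R ≈ 1.774; S ≈ 1.664.
Targets: 5:3 ≈ 1.667; 16:9 ≈ 1.778; root-5 ≈ 2.236; 4:3 ≈ 1.333.

P=root-5, Q=4:3, R=16:9, S=5:3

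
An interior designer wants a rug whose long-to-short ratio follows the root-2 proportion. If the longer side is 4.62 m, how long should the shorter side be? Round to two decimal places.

3.27 m

root-2 ≈ 1.41421.
Shorter side = 4.62 ÷ 1.41421 ≈ 3.2668 → 3.27 m.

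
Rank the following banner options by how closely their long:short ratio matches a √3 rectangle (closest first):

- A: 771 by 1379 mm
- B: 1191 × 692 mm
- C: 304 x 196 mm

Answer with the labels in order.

B, A, C

Ratios: A = 1379 / 771 ≈ 1.789; B = 1191 / 692 ≈ 1.721; C = 304 / 196 ≈ 1.551.
|Δ from 1.732|: A 0.057; B 0.011; C 0.181.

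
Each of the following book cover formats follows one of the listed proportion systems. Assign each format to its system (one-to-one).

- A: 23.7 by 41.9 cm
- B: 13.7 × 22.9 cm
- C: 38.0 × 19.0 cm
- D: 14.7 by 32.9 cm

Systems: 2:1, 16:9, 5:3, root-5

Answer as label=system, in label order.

A = 41.9/23.7 ≈ 1.768 → 16:9 (1.778)
B = 22.9/13.7 ≈ 1.672 → 5:3 (1.667)
C = 38.0/19.0 ≈ 2.000 → 2:1 (2.000)
D = 32.9/14.7 ≈ 2.238 → root-5 (2.236)

A=16:9, B=5:3, C=2:1, D=root-5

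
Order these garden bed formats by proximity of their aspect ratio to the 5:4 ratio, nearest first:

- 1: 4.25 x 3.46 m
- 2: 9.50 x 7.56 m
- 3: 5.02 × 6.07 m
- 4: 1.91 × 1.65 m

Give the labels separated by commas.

1: 4.25/3.46 ≈ 1.228 → |1.228 − 1.250| = 0.022
2: 9.50/7.56 ≈ 1.257 → |1.257 − 1.250| = 0.007
3: 6.07/5.02 ≈ 1.209 → |1.209 − 1.250| = 0.041
4: 1.91/1.65 ≈ 1.158 → |1.158 − 1.250| = 0.092

2, 1, 3, 4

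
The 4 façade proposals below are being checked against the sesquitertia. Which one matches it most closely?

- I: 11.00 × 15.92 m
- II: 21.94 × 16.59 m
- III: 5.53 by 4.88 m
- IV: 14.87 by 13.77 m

II

Ratios (long/short): I ≈ 1.447; II ≈ 1.322; III ≈ 1.133; IV ≈ 1.080.
4:3 ≈ 1.333; option II is nearest (Δ 0.011).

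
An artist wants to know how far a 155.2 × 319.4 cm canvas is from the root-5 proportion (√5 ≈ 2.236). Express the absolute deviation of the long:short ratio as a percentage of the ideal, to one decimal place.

8.0%

Ratio = 319.4 / 155.2 ≈ 2.0580.
Ideal root-5 ≈ 2.2361. |2.0580 − 2.2361| / 2.2361 ≈ 7.96% → 8.0%.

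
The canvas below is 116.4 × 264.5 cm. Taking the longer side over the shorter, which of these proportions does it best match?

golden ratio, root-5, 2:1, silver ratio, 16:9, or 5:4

root-5

264.5/116.4 ≈ 2.272. Nearest candidates are root-5 (2.236, off by 0.036) and silver ratio (2.414, off by 0.142).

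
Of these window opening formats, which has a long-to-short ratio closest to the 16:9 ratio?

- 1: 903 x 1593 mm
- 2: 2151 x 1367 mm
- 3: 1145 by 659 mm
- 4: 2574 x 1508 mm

1

Target 16:9 ≈ 1.778.
1: 1.764 (Δ0.014)  2: 1.574 (Δ0.204)  3: 1.737 (Δ0.041)  4: 1.707 (Δ0.071)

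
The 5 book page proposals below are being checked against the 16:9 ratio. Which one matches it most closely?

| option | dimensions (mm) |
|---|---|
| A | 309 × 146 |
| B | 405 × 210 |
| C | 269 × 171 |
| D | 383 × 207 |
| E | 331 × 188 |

E

Ratios (long/short): A ≈ 2.116; B ≈ 1.929; C ≈ 1.573; D ≈ 1.850; E ≈ 1.761.
16:9 ≈ 1.778; option E is nearest (Δ 0.017).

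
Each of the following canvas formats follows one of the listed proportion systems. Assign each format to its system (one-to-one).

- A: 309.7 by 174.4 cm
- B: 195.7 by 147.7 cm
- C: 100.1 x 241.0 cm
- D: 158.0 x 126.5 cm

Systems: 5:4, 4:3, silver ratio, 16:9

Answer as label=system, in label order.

A=16:9, B=4:3, C=silver ratio, D=5:4

Ratios: A ≈ 1.776; B ≈ 1.325; C ≈ 2.408; D ≈ 1.249.
Targets: 5:4 ≈ 1.250; 4:3 ≈ 1.333; silver ratio ≈ 2.414; 16:9 ≈ 1.778.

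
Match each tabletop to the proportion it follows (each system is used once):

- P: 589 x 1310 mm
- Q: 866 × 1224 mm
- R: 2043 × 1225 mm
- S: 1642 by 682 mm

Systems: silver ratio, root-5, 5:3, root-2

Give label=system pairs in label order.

Ratios: P ≈ 2.224; Q ≈ 1.413; R ≈ 1.668; S ≈ 2.408.
Targets: silver ratio ≈ 2.414; root-5 ≈ 2.236; 5:3 ≈ 1.667; root-2 ≈ 1.414.

P=root-5, Q=root-2, R=5:3, S=silver ratio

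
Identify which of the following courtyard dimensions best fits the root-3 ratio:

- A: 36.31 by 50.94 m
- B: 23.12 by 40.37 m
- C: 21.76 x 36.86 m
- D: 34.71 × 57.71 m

Ratios (long/short): A ≈ 1.403; B ≈ 1.746; C ≈ 1.694; D ≈ 1.663.
root-3 ≈ 1.732; option B is nearest (Δ 0.014).

B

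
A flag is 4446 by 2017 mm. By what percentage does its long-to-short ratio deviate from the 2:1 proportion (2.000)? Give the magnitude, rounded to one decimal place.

Ratio = 4446 / 2017 ≈ 2.2043.
Ideal 2:1 = 2.0000. |2.2043 − 2.0000| / 2.0000 ≈ 10.21% → 10.2%.

10.2%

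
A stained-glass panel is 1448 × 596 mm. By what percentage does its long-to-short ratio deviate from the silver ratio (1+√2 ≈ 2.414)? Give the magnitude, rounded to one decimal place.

0.6%

Ratio = 1448 / 596 ≈ 2.4295.
Ideal silver ratio ≈ 2.4142. |2.4295 − 2.4142| / 2.4142 ≈ 0.63% → 0.6%.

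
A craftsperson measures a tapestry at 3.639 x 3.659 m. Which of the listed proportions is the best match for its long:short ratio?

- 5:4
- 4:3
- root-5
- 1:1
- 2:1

1:1

3.659/3.639 ≈ 1.005. Nearest candidates are 1:1 (1.000, off by 0.005) and 5:4 (1.250, off by 0.245).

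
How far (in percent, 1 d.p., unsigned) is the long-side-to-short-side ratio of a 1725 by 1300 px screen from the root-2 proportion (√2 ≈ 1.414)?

Ratio = 1725 / 1300 ≈ 1.3269.
Ideal root-2 ≈ 1.4142. |1.3269 − 1.4142| / 1.4142 ≈ 6.17% → 6.2%.

6.2%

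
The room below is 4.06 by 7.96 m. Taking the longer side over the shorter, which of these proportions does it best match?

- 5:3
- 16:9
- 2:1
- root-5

2:1

7.96/4.06 ≈ 1.961. Nearest candidates are 2:1 (2.000, off by 0.039) and 16:9 (1.778, off by 0.183).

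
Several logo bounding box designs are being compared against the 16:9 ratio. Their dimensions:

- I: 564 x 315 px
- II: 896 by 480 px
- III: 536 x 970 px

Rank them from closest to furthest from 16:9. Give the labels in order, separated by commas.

Ratios: I = 564 / 315 ≈ 1.790; II = 896 / 480 ≈ 1.867; III = 970 / 536 ≈ 1.810.
|Δ from 1.778|: I 0.012; II 0.089; III 0.032.

I, III, II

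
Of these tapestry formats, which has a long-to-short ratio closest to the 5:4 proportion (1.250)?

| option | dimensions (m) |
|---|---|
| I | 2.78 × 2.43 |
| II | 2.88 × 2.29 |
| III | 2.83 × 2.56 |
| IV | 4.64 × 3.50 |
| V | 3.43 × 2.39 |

II

Ratios (long/short): I ≈ 1.144; II ≈ 1.258; III ≈ 1.105; IV ≈ 1.326; V ≈ 1.435.
5:4 ≈ 1.250; option II is nearest (Δ 0.008).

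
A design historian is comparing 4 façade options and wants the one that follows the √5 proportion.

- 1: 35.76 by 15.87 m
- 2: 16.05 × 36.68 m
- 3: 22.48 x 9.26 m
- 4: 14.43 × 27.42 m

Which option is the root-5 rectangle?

Ratios (long/short): 1 ≈ 2.253; 2 ≈ 2.285; 3 ≈ 2.428; 4 ≈ 1.900.
root-5 ≈ 2.236; option 1 is nearest (Δ 0.017).

1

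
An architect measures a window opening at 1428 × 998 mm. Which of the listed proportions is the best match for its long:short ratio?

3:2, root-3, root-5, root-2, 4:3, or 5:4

1428/998 ≈ 1.431. Nearest candidates are root-2 (1.414, off by 0.017) and 3:2 (1.500, off by 0.069).

root-2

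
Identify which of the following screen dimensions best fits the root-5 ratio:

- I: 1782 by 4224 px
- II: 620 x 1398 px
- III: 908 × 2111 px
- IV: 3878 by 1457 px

II

Target root-5 ≈ 2.236.
I: 2.370 (Δ0.134)  II: 2.255 (Δ0.019)  III: 2.325 (Δ0.089)  IV: 2.662 (Δ0.426)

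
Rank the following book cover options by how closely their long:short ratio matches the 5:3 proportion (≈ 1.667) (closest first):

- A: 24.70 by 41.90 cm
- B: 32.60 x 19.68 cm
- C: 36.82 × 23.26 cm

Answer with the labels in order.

Ratios: A = 41.90 / 24.70 ≈ 1.696; B = 32.60 / 19.68 ≈ 1.657; C = 36.82 / 23.26 ≈ 1.583.
|Δ from 1.667|: A 0.029; B 0.010; C 0.084.

B, A, C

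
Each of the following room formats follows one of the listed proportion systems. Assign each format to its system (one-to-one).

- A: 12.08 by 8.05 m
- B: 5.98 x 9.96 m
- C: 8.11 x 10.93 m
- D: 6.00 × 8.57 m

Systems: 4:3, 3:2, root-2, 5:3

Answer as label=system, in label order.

Ratios: A ≈ 1.501; B ≈ 1.666; C ≈ 1.348; D ≈ 1.428.
Targets: 4:3 ≈ 1.333; 3:2 ≈ 1.500; root-2 ≈ 1.414; 5:3 ≈ 1.667.

A=3:2, B=5:3, C=4:3, D=root-2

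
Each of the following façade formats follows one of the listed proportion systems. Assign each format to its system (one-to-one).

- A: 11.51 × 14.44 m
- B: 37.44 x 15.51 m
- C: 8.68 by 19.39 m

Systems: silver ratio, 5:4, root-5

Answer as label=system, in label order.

A=5:4, B=silver ratio, C=root-5

A = 14.44/11.51 ≈ 1.255 → 5:4 (1.250)
B = 37.44/15.51 ≈ 2.414 → silver ratio (2.414)
C = 19.39/8.68 ≈ 2.234 → root-5 (2.236)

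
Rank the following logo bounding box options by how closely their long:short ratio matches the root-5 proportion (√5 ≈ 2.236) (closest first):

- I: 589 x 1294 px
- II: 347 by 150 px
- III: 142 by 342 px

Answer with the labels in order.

I: 1294/589 ≈ 2.197 → |2.197 − 2.236| = 0.039
II: 347/150 ≈ 2.313 → |2.313 − 2.236| = 0.077
III: 342/142 ≈ 2.408 → |2.408 − 2.236| = 0.172

I, II, III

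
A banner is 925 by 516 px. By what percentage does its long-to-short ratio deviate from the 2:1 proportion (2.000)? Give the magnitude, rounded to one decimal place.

Ratio = 925 / 516 ≈ 1.7926.
Ideal 2:1 = 2.0000. |1.7926 − 2.0000| / 2.0000 ≈ 10.37% → 10.4%.

10.4%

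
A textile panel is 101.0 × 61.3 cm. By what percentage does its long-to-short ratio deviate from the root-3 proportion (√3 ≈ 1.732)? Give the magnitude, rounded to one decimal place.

4.9%

Ratio = 101.0 / 61.3 ≈ 1.6476.
Ideal root-3 ≈ 1.7321. |1.6476 − 1.7321| / 1.7321 ≈ 4.88% → 4.9%.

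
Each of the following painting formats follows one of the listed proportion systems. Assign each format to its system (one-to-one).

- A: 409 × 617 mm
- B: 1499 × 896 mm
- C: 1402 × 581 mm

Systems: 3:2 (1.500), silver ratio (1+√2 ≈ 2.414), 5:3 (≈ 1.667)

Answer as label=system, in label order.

A=3:2, B=5:3, C=silver ratio

A = 617/409 ≈ 1.509 → 3:2 (1.500)
B = 1499/896 ≈ 1.673 → 5:3 (1.667)
C = 1402/581 ≈ 2.413 → silver ratio (2.414)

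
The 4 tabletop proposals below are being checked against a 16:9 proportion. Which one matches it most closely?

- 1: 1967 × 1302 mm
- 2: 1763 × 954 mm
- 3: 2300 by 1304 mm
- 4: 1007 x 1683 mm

Target 16:9 ≈ 1.778.
1: 1.511 (Δ0.267)  2: 1.848 (Δ0.070)  3: 1.764 (Δ0.014)  4: 1.671 (Δ0.107)

3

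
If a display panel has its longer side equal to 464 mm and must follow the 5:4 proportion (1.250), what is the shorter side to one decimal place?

371.2 mm

5:4 = 1.25000.
Shorter side = 464 ÷ 1.25000 ≈ 371.200 → 371.2 mm.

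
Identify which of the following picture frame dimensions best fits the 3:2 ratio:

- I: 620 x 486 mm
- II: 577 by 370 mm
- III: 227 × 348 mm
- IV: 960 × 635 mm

Ratios (long/short): I ≈ 1.276; II ≈ 1.559; III ≈ 1.533; IV ≈ 1.512.
3:2 ≈ 1.500; option IV is nearest (Δ 0.012).

IV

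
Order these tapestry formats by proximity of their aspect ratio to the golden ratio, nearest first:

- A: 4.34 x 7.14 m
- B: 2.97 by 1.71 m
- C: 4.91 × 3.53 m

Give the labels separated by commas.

Ratios: A = 7.14 / 4.34 ≈ 1.645; B = 2.97 / 1.71 ≈ 1.737; C = 4.91 / 3.53 ≈ 1.391.
|Δ from 1.618|: A 0.027; B 0.119; C 0.227.

A, B, C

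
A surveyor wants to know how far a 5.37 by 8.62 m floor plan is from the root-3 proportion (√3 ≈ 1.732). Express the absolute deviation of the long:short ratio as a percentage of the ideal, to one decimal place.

Ratio = 8.62 / 5.37 ≈ 1.6052.
Ideal root-3 ≈ 1.7321. |1.6052 − 1.7321| / 1.7321 ≈ 7.33% → 7.3%.

7.3%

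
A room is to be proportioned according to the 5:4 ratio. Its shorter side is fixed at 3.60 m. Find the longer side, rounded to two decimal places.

5:4 = 1.25000.
Longer side = 3.60 × 1.25000 ≈ 4.5000 → 4.50 m.

4.50 m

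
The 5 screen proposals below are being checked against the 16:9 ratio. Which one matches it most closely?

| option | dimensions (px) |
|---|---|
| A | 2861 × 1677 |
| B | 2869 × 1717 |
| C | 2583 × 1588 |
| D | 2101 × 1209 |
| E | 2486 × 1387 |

E

Target 16:9 ≈ 1.778.
A: 1.706 (Δ0.072)  B: 1.671 (Δ0.107)  C: 1.627 (Δ0.151)  D: 1.738 (Δ0.040)  E: 1.792 (Δ0.014)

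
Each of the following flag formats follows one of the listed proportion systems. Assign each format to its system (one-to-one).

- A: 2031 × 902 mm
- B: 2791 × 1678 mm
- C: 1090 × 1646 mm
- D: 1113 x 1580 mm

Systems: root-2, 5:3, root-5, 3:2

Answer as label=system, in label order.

A = 2031/902 ≈ 2.252 → root-5 (2.236)
B = 2791/1678 ≈ 1.663 → 5:3 (1.667)
C = 1646/1090 ≈ 1.510 → 3:2 (1.500)
D = 1580/1113 ≈ 1.420 → root-2 (1.414)

A=root-5, B=5:3, C=3:2, D=root-2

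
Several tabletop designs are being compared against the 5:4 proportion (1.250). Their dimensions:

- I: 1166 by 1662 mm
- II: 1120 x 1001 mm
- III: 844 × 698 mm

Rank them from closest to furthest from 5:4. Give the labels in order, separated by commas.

I: 1662/1166 ≈ 1.425 → |1.425 − 1.250| = 0.175
II: 1120/1001 ≈ 1.119 → |1.119 − 1.250| = 0.131
III: 844/698 ≈ 1.209 → |1.209 − 1.250| = 0.041

III, II, I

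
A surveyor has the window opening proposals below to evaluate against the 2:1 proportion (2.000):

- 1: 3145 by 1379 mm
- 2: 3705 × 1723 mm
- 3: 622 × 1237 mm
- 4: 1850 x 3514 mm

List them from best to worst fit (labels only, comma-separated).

1: 3145/1379 ≈ 2.281 → |2.281 − 2.000| = 0.281
2: 3705/1723 ≈ 2.150 → |2.150 − 2.000| = 0.150
3: 1237/622 ≈ 1.989 → |1.989 − 2.000| = 0.011
4: 3514/1850 ≈ 1.899 → |1.899 − 2.000| = 0.101

3, 4, 2, 1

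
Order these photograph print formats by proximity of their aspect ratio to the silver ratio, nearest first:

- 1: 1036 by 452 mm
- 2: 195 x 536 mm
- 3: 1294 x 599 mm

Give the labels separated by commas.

1, 3, 2

Ratios: 1 = 1036 / 452 ≈ 2.292; 2 = 536 / 195 ≈ 2.749; 3 = 1294 / 599 ≈ 2.160.
|Δ from 2.414|: 1 0.122; 2 0.335; 3 0.254.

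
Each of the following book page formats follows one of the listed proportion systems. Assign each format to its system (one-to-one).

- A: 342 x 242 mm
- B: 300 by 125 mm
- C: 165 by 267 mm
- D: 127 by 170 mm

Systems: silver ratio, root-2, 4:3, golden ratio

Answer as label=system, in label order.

A=root-2, B=silver ratio, C=golden ratio, D=4:3

Ratios: A ≈ 1.413; B ≈ 2.400; C ≈ 1.618; D ≈ 1.339.
Targets: silver ratio ≈ 2.414; root-2 ≈ 1.414; 4:3 ≈ 1.333; golden ratio ≈ 1.618.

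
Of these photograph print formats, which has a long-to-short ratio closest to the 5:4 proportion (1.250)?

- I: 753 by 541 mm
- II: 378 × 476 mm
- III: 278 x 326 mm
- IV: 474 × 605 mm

Ratios (long/short): I ≈ 1.392; II ≈ 1.259; III ≈ 1.173; IV ≈ 1.276.
5:4 ≈ 1.250; option II is nearest (Δ 0.009).

II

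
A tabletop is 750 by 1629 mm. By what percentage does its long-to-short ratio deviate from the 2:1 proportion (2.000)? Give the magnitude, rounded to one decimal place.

8.6%

Ratio = 1629 / 750 ≈ 2.1720.
Ideal 2:1 = 2.0000. |2.1720 − 2.0000| / 2.0000 ≈ 8.60% → 8.6%.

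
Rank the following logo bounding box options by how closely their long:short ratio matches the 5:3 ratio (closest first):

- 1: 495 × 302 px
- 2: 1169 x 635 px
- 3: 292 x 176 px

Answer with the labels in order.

1: 495/302 ≈ 1.639 → |1.639 − 1.667| = 0.028
2: 1169/635 ≈ 1.841 → |1.841 − 1.667| = 0.174
3: 292/176 ≈ 1.659 → |1.659 − 1.667| = 0.008

3, 1, 2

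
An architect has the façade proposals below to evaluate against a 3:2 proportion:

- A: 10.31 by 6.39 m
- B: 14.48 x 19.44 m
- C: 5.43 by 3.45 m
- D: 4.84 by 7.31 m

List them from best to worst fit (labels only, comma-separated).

D, C, A, B

A: 10.31/6.39 ≈ 1.613 → |1.613 − 1.500| = 0.113
B: 19.44/14.48 ≈ 1.343 → |1.343 − 1.500| = 0.157
C: 5.43/3.45 ≈ 1.574 → |1.574 − 1.500| = 0.074
D: 7.31/4.84 ≈ 1.510 → |1.510 − 1.500| = 0.010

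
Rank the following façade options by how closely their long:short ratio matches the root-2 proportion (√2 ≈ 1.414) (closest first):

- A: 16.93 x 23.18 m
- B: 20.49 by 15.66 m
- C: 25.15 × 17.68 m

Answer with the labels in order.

C, A, B

A: 23.18/16.93 ≈ 1.369 → |1.369 − 1.414| = 0.045
B: 20.49/15.66 ≈ 1.308 → |1.308 − 1.414| = 0.106
C: 25.15/17.68 ≈ 1.423 → |1.423 − 1.414| = 0.009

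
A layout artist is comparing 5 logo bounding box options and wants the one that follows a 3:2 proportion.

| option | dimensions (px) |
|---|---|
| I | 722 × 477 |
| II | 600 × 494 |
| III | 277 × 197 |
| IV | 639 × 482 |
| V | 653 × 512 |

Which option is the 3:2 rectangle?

Target 3:2 ≈ 1.500.
I: 1.514 (Δ0.014)  II: 1.215 (Δ0.285)  III: 1.406 (Δ0.094)  IV: 1.326 (Δ0.174)  V: 1.275 (Δ0.225)

I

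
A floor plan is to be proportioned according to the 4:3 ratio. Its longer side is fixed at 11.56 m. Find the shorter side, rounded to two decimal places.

4:3 ≈ 1.33333.
Shorter side = 11.56 ÷ 1.33333 ≈ 8.6700 → 8.67 m.

8.67 m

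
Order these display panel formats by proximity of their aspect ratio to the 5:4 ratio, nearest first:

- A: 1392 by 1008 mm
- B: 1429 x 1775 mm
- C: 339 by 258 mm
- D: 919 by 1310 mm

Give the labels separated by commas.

B, C, A, D

Ratios: A = 1392 / 1008 ≈ 1.381; B = 1775 / 1429 ≈ 1.242; C = 339 / 258 ≈ 1.314; D = 1310 / 919 ≈ 1.425.
|Δ from 1.250|: A 0.131; B 0.008; C 0.064; D 0.175.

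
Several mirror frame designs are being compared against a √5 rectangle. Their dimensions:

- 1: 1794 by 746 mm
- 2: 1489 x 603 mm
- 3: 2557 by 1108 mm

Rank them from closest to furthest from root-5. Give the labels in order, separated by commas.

3, 1, 2

Ratios: 1 = 1794 / 746 ≈ 2.405; 2 = 1489 / 603 ≈ 2.469; 3 = 2557 / 1108 ≈ 2.308.
|Δ from 2.236|: 1 0.169; 2 0.233; 3 0.072.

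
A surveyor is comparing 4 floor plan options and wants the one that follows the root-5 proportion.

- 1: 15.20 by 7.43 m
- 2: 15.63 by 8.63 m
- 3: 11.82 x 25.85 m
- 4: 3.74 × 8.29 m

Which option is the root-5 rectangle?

4

Ratios (long/short): 1 ≈ 2.046; 2 ≈ 1.811; 3 ≈ 2.187; 4 ≈ 2.217.
root-5 ≈ 2.236; option 4 is nearest (Δ 0.019).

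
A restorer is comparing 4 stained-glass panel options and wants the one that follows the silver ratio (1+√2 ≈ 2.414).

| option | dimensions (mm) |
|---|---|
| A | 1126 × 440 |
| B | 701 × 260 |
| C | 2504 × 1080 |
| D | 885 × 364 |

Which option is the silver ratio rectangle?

D

Ratios (long/short): A ≈ 2.559; B ≈ 2.696; C ≈ 2.319; D ≈ 2.431.
silver ratio ≈ 2.414; option D is nearest (Δ 0.017).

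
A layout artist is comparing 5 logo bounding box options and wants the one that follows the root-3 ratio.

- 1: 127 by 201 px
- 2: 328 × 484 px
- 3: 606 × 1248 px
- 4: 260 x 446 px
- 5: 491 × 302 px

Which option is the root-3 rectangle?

4

Target root-3 ≈ 1.732.
1: 1.583 (Δ0.149)  2: 1.476 (Δ0.256)  3: 2.059 (Δ0.327)  4: 1.715 (Δ0.017)  5: 1.626 (Δ0.106)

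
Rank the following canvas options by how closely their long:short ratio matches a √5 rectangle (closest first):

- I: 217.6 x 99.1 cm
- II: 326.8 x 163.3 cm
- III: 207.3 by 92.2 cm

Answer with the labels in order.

I: 217.6/99.1 ≈ 2.196 → |2.196 − 2.236| = 0.040
II: 326.8/163.3 ≈ 2.001 → |2.001 − 2.236| = 0.235
III: 207.3/92.2 ≈ 2.248 → |2.248 − 2.236| = 0.012

III, I, II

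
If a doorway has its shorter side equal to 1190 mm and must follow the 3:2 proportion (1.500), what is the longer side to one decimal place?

3:2 = 1.50000.
Longer side = 1190 × 1.50000 ≈ 1785.000 → 1785.0 mm.

1785.0 mm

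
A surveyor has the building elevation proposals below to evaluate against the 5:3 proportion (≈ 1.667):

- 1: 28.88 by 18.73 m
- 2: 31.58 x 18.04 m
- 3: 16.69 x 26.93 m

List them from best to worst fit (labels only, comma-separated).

1: 28.88/18.73 ≈ 1.542 → |1.542 − 1.667| = 0.125
2: 31.58/18.04 ≈ 1.751 → |1.751 − 1.667| = 0.084
3: 26.93/16.69 ≈ 1.614 → |1.614 − 1.667| = 0.053

3, 2, 1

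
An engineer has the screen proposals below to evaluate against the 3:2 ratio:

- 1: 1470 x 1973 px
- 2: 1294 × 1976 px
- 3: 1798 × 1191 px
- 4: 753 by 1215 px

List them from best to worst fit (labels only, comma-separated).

3, 2, 4, 1

Ratios: 1 = 1973 / 1470 ≈ 1.342; 2 = 1976 / 1294 ≈ 1.527; 3 = 1798 / 1191 ≈ 1.510; 4 = 1215 / 753 ≈ 1.614.
|Δ from 1.500|: 1 0.158; 2 0.027; 3 0.010; 4 0.114.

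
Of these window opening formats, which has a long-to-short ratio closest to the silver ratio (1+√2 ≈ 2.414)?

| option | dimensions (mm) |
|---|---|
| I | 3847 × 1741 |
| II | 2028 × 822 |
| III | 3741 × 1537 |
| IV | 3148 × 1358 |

III

Target silver ratio ≈ 2.414.
I: 2.210 (Δ0.204)  II: 2.467 (Δ0.053)  III: 2.434 (Δ0.020)  IV: 2.318 (Δ0.096)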